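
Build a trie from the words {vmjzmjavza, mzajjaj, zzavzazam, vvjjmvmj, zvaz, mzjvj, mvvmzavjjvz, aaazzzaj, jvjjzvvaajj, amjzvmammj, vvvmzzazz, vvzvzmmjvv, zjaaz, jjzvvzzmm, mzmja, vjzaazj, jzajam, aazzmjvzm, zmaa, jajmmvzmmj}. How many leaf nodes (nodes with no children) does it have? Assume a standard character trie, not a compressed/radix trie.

A leaf is a node with no children — equivalently, the end of a word that is not a proper prefix of any other stored word.
Those words: "aaazzzaj", "aazzmjvzm", "amjzvmammj", "jajmmvzmmj", "jjzvvzzmm", "jvjjzvvaajj", "jzajam", "mvvmzavjjvz", "mzajjaj", "mzjvj", "mzmja", "vjzaazj", "vmjzmjavza", "vvjjmvmj", "vvvmzzazz", "vvzvzmmjvv", "zjaaz", "zmaa", "zvaz", "zzavzazam"
Leaf count: 20

20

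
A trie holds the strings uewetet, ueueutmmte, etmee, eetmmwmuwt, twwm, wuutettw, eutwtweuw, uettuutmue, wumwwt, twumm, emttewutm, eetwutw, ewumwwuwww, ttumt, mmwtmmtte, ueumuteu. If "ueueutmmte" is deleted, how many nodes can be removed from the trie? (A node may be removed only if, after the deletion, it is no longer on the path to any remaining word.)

A node on "ueueutmmte"'s path can go only if nothing else ends at it or branches off below it.
The suffix "eutmmte" (7 nodes) is used only by "ueueutmmte"; the node for "ueu" still has the child "m", so pruning stops there.
Nodes removed: 7

7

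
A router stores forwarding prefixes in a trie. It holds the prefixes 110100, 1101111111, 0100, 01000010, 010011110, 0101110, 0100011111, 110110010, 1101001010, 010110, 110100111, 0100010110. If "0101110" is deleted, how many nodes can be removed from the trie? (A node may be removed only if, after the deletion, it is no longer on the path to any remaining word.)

2

Walk "0101110" from the leaf back toward the root, removing each node that no remaining word uses.
The suffix "10" (2 nodes) is used only by "0101110"; the node for "01011" still has the child "0", so pruning stops there.
Nodes removed: 2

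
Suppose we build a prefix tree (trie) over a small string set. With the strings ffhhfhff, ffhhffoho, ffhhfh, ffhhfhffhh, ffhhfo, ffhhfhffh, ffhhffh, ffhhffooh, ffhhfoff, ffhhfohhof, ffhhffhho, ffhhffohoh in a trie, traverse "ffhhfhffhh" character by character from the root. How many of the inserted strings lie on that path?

Check each prefix of "ffhhfhffhh" against the stored set — each match is an end-marker on the path.
Prefixes of the query that are stored words: "ffhhfh", "ffhhfhff", "ffhhfhffh", "ffhhfhffhh"
Count: 4

4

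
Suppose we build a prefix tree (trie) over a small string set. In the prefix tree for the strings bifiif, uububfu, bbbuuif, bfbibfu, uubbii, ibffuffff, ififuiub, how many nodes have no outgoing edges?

7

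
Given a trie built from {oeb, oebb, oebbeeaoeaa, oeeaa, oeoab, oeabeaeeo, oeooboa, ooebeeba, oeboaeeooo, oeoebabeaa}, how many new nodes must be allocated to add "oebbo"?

1

Walking "oebbo" from the root, the first 4 characters ("oebb") follow existing edges; "o" is the first miss.
So 5 − 4 = 1 new nodes.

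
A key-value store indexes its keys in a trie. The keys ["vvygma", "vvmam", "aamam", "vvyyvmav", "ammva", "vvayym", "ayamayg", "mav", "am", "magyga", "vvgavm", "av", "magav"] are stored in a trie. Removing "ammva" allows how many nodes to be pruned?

3

Walk "ammva" from the leaf back toward the root, removing each node that no remaining word uses.
The suffix "mva" (3 nodes) is used only by "ammva"; "am" is itself a stored word, so pruning stops there.
Nodes removed: 3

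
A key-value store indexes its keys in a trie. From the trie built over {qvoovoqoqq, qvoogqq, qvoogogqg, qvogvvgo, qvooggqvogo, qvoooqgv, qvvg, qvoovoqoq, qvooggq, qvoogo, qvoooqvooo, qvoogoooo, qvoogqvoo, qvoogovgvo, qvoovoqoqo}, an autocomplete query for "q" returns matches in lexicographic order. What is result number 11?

DFS of the "q" subtree visits, in order: "qvogvvgo", "qvooggq", "qvooggqvogo", "qvoogo", "qvoogogqg", "qvoogoooo", "qvoogovgvo", "qvoogqq", "qvoogqvoo", "qvoooqgv", "qvoooqvooo", "qvoovoqoq", "qvoovoqoqo", "qvoovoqoqq", "qvvg"
Position 11: qvoooqvooo

qvoooqvooo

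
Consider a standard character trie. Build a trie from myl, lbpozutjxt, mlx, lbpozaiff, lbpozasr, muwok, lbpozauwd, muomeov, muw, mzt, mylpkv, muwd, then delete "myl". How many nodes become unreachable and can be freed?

After clearing the end-marker at "myl", prune upward until reaching a node still needed by another word.
Every node on "myl" is still needed (e.g. by "mylpkv"), so nothing is freed.
Nodes removed: 0

0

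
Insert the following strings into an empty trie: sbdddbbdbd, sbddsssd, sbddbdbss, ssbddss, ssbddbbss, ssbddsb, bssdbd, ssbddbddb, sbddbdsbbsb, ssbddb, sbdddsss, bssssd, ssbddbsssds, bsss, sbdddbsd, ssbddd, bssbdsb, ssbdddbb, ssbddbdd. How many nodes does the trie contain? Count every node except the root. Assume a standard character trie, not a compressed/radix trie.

64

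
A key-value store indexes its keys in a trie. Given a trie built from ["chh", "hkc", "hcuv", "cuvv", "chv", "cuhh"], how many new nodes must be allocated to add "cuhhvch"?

"cuhh" is already a path in the trie; the remaining "vch" must be added.
So 7 − 4 = 3 new nodes.

3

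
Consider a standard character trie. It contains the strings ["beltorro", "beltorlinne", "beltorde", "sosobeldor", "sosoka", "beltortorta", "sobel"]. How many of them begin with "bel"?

4

Filter for entries beginning with "bel":
Words under "bel": beltorde, beltorlinne, beltorro, beltortorta
Count: 4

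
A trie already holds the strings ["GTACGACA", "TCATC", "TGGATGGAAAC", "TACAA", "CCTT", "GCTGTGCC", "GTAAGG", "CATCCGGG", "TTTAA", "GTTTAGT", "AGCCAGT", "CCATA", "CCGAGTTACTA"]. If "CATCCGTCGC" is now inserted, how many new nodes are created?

4

The longest prefix of "CATCCGTCGC" already in the trie is "CATCCG" (length 6).
New nodes needed: |"CATCCGTCGC"| − 6 = 10 − 6 = 4.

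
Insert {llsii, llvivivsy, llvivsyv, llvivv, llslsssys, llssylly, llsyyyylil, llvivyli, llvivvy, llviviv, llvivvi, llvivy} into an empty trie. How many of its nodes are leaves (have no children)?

9

A leaf is a node with no children — equivalently, the end of a word that is not a proper prefix of any other stored word.
Those words: "llsii", "llslsssys", "llssylly", "llsyyyylil", "llvivivsy", "llvivsyv", "llvivvi", "llvivvy", "llvivyli"
Leaf count: 9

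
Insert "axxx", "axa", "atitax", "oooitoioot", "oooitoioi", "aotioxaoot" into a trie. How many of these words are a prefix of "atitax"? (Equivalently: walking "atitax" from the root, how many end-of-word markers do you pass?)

1

Traverse "atitax" character by character; count nodes along the way that are marked as word ends.
Prefixes of the query that are stored words: "atitax"
Count: 1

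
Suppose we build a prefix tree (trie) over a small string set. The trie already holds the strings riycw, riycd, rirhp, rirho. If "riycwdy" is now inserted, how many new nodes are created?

"riycw" is already a path in the trie; the remaining "dy" must be added.
So 7 − 5 = 2 new nodes.

2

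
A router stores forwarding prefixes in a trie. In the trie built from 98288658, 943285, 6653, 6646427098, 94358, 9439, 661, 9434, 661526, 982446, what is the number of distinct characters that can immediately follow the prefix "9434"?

0

Walk "9434" from the root, arriving at one node.
No stored string extends past "9434".
That node has 0 child edges.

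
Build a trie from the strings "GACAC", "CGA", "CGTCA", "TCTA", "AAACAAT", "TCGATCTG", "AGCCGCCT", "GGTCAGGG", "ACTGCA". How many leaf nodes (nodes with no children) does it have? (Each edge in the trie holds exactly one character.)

9

A leaf is a node with no children — equivalently, the end of a word that is not a proper prefix of any other stored word.
Those words: "AAACAAT", "ACTGCA", "AGCCGCCT", "CGA", "CGTCA", "GACAC", "GGTCAGGG", "TCGATCTG", "TCTA"
Leaf count: 9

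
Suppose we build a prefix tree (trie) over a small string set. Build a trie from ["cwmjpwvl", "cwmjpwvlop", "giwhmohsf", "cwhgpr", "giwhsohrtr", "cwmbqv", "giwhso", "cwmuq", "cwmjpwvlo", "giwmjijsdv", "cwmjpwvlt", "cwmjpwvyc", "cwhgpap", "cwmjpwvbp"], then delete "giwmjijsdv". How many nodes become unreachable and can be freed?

7

Walk "giwmjijsdv" from the leaf back toward the root, removing each node that no remaining word uses.
The suffix "mjijsdv" (7 nodes) is used only by "giwmjijsdv"; the node for "giw" still has the child "h", so pruning stops there.
Nodes removed: 7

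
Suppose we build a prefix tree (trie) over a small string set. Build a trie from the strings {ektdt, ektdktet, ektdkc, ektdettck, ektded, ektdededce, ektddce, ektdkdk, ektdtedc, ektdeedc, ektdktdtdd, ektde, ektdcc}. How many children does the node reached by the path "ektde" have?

3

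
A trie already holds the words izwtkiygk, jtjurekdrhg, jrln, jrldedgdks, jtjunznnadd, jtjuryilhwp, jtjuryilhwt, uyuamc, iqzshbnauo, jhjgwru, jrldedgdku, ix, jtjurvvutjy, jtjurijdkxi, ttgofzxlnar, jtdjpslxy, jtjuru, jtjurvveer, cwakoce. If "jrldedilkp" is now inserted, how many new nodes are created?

"jrlded" is already a path in the trie; the remaining "ilkp" must be added.
Each of the 4 remaining characters creates one node.

4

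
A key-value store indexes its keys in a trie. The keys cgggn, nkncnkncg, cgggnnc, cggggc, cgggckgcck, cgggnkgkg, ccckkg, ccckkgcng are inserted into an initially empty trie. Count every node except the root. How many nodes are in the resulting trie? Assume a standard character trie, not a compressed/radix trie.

For each word, the new-node count is its length minus the longest prefix already in the trie:
  "cgggn" → 5 new (c, g, g, g, n)
  "nkncnkncg" → 9 new (n, k, n, c, n, k, n, c, g)
  "cgggnnc" → prefix "cgggn" already present; 2 new (n, c)
  "cggggc" → prefix "cggg" already present; 2 new (g, c)
  "cgggckgcck" → prefix "cggg" already present; 6 new (c, k, g, c, c, k)
  "cgggnkgkg" → prefix "cgggn" already present; 4 new (k, g, k, g)
  "ccckkg" → prefix "c" already present; 5 new (c, c, k, k, g)
  "ccckkgcng" → prefix "ccckkg" already present; 3 new (c, n, g)
Total nodes = 5 + 9 + 2 + 2 + 6 + 4 + 5 + 3 = 36

36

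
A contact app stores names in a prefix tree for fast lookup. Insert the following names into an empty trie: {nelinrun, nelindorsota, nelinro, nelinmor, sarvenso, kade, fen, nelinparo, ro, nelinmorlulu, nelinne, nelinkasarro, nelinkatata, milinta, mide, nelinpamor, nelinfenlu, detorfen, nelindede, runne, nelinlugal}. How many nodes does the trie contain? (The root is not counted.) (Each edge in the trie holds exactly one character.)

94

Count nodes per top-level branch (shared prefixes stored once):
  'd'-branch (detorfen): 8 nodes
  'f'-branch (fen): 3 nodes
  'k'-branch (kade): 4 nodes
  'm'-branch (mide, milinta): 9 nodes
  'n'-branch (nelindede, nelindorsota, nelinfenlu, nelinkasarro, nelinkatata, nelinlugal, nelinmor, nelinmorlulu, nelinne, nelinpamor, nelinparo, nelinro, nelinrun): 56 nodes
  'r'-branch (ro, runne): 6 nodes
  's'-branch (sarvenso): 8 nodes
Sum: 94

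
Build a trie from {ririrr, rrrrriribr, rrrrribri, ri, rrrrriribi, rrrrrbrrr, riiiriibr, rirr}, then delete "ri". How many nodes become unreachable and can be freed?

A node on "ri"'s path can go only if nothing else ends at it or branches off below it.
Every node on "ri" is still needed (e.g. by "ririrr"), so nothing is freed.
Nodes removed: 0

0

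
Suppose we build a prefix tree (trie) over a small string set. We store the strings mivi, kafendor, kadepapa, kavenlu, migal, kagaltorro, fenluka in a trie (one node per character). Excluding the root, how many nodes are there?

For each word, the new-node count is its length minus the longest prefix already in the trie:
  "mivi" → 4 new (m, i, v, i)
  "kafendor" → 8 new (k, a, f, e, n, d, o, r)
  "kadepapa" → prefix "ka" already present; 6 new (d, e, p, a, p, a)
  "kavenlu" → prefix "ka" already present; 5 new (v, e, n, l, u)
  "migal" → prefix "mi" already present; 3 new (g, a, l)
  "kagaltorro" → prefix "ka" already present; 8 new (g, a, l, t, o, r, r, o)
  "fenluka" → 7 new (f, e, n, l, u, k, a)
Total nodes = 4 + 8 + 6 + 5 + 3 + 8 + 7 = 41

41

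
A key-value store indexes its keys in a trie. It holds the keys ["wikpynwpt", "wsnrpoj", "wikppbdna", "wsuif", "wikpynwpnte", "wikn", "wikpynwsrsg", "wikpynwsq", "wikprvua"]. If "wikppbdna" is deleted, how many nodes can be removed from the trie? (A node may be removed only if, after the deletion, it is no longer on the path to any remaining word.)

5

After clearing the end-marker at "wikppbdna", prune upward until reaching a node still needed by another word.
The suffix "pbdna" (5 nodes) is used only by "wikppbdna"; the node for "wikp" still has the child "y", so pruning stops there.
Nodes removed: 5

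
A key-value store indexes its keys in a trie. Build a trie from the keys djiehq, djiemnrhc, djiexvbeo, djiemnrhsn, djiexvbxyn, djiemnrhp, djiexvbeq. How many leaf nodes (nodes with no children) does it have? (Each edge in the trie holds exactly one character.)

7

A leaf is a node with no children — equivalently, the end of a word that is not a proper prefix of any other stored word.
Those words: "djiehq", "djiemnrhc", "djiemnrhp", "djiemnrhsn", "djiexvbeo", "djiexvbeq", "djiexvbxyn"
Leaf count: 7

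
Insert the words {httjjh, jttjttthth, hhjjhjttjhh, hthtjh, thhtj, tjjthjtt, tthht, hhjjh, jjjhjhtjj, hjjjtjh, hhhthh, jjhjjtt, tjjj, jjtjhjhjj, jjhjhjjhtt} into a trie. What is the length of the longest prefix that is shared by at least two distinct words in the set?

5

The deepest shared node is where two words last agree before diverging.
e.g. "hhjjh" and "hhjjhjttjhh" share the prefix "hhjjh" of length 5; no pair shares a longer one.
Longest shared-prefix length: 5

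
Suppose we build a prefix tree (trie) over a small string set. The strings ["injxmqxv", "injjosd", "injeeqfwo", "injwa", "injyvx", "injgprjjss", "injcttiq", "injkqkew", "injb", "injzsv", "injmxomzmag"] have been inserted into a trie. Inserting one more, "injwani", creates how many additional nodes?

2

"injwa" is already a path in the trie; the remaining "ni" must be added.
Each of the 2 remaining characters creates one node.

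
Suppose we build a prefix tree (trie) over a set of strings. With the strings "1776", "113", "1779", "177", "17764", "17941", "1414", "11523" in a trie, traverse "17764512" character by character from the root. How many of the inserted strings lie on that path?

Check each prefix of "17764512" against the stored set — each match is an end-marker on the path.
Prefixes of the query that are stored words: "177", "1776", "17764"
Count: 3

3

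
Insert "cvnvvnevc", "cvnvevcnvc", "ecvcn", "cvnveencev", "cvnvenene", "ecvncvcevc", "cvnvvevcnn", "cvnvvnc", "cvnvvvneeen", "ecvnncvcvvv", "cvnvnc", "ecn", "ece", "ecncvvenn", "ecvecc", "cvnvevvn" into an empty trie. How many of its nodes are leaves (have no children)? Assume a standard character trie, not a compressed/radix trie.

15

Leaves are exactly the stored words that no other stored word extends.
Those words: "cvnveencev", "cvnvenene", "cvnvevcnvc", "cvnvevvn", "cvnvnc", "cvnvvevcnn", "cvnvvnc", "cvnvvnevc", "cvnvvvneeen", "ece", "ecncvvenn", "ecvcn", "ecvecc", "ecvncvcevc", "ecvnncvcvvv"
Leaf count: 15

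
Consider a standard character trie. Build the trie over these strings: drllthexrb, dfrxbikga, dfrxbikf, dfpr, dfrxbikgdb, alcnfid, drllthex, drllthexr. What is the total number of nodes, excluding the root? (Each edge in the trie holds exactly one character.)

30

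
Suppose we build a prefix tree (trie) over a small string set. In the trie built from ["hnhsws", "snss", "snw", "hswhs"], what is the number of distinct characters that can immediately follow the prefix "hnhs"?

Walk "hnhs" from the root, arriving at one node.
Characters that immediately follow "hnhs" among the stored strings: {w}.
That node has 1 child edge.

1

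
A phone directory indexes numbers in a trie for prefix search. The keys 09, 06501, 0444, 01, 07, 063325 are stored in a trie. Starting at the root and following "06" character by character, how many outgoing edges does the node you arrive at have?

2

Follow the path "06" to its node, then look at its outgoing edges.
Characters that immediately follow "06" among the stored strings: {3, 5}.
That node has 2 child edges.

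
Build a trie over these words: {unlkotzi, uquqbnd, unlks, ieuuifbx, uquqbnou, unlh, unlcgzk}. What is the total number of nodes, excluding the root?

Trace insertions, counting only characters that open a new branch:
  "unlkotzi" → 8 new (u, n, l, k, o, t, z, i)
  "uquqbnd" → prefix "u" already present; 6 new (q, u, q, b, n, d)
  "unlks" → prefix "unlk" already present; 1 new (s)
  "ieuuifbx" → 8 new (i, e, u, u, i, f, b, x)
  "uquqbnou" → prefix "uquqbn" already present; 2 new (o, u)
  "unlh" → prefix "unl" already present; 1 new (h)
  "unlcgzk" → prefix "unl" already present; 4 new (c, g, z, k)
Total nodes = 8 + 6 + 1 + 8 + 2 + 1 + 4 = 30

30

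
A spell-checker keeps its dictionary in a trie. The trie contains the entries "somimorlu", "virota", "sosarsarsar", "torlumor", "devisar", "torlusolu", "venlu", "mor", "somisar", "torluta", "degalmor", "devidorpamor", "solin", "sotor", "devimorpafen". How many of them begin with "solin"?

1

Traverse to the node for "solin", then collect every word in that subtree.
Words under "solin": solin
Count: 1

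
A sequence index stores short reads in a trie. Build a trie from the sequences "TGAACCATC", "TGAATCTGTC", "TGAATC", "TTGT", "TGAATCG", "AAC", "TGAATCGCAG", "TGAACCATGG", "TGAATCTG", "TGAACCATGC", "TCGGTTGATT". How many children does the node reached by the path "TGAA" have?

2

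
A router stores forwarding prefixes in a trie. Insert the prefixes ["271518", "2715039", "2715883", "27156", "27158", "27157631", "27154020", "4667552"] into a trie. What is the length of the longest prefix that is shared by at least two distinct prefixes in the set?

5

Look for the deepest trie node that still has at least two words in its subtree.
e.g. "27158" and "2715883" share the prefix "27158" of length 5; no pair shares a longer one.
Longest shared-prefix length: 5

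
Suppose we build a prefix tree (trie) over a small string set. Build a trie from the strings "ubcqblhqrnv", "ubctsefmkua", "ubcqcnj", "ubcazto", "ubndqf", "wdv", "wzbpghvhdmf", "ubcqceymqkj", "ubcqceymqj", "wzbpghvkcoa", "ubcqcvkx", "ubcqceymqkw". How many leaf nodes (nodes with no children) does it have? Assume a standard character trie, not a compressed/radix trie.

12

Leaves are exactly the stored words that no other stored word extends.
Those words: "ubcazto", "ubcqblhqrnv", "ubcqceymqj", "ubcqceymqkj", "ubcqceymqkw", "ubcqcnj", "ubcqcvkx", "ubctsefmkua", "ubndqf", "wdv", "wzbpghvhdmf", "wzbpghvkcoa"
Leaf count: 12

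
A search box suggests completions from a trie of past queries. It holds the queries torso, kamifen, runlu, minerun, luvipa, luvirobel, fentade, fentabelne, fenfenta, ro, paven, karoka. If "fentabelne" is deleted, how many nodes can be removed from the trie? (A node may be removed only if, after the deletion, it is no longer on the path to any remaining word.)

5

After clearing the end-marker at "fentabelne", prune upward until reaching a node still needed by another word.
The suffix "belne" (5 nodes) is used only by "fentabelne"; the node for "fenta" still has the child "d", so pruning stops there.
Nodes removed: 5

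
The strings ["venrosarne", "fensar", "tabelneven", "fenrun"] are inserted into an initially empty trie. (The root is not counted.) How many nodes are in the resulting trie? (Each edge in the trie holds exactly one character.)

29

Trie structure (* marks end of a word):
(root)
├─ f
│  └─ e
│     └─ n
│        ├─ r
│        │  └─ u
│        │     └─ n *
│        └─ s
│           └─ a
│              └─ r *
├─ t
│  └─ a
│     └─ b
│        └─ e
│           └─ l
│              └─ n
│                 └─ e
│                    └─ v
│                       └─ e
│                          └─ n *
└─ v
   └─ e
      └─ n
         └─ r
            └─ o
               └─ s
                  └─ a
                     └─ r
                        └─ n
                           └─ e *
Counting every labelled node above: 29.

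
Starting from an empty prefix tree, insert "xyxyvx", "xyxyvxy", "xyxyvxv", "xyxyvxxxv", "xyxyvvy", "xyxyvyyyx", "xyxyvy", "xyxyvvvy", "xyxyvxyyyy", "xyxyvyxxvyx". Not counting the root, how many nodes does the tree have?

27

Trace insertions, counting only characters that open a new branch:
  "xyxyvx" → 6 new (x, y, x, y, v, x)
  "xyxyvxy" → prefix "xyxyvx" already present; 1 new (y)
  "xyxyvxv" → prefix "xyxyvx" already present; 1 new (v)
  "xyxyvxxxv" → prefix "xyxyvx" already present; 3 new (x, x, v)
  "xyxyvvy" → prefix "xyxyv" already present; 2 new (v, y)
  "xyxyvyyyx" → prefix "xyxyv" already present; 4 new (y, y, y, x)
  "xyxyvy" → prefix "xyxyvy" already present; 0 new (none)
  "xyxyvvvy" → prefix "xyxyvv" already present; 2 new (v, y)
  "xyxyvxyyyy" → prefix "xyxyvxy" already present; 3 new (y, y, y)
  "xyxyvyxxvyx" → prefix "xyxyvy" already present; 5 new (x, x, v, y, x)
Total nodes = 6 + 1 + 1 + 3 + 2 + 4 + 0 + 2 + 3 + 5 = 27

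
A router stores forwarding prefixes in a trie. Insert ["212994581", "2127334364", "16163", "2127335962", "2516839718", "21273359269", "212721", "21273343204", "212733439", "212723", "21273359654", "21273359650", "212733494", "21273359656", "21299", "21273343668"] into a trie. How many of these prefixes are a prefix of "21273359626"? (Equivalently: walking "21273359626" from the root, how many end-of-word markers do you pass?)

Traverse "21273359626" character by character; count nodes along the way that are marked as word ends.
Prefixes of the query that are stored words: "2127335962"
Count: 1

1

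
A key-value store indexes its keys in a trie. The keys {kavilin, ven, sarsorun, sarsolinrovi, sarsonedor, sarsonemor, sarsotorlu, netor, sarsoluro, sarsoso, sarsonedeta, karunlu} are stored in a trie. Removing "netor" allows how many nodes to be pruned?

5

After clearing the end-marker at "netor", prune upward until reaching a node still needed by another word.
No other word shares any prefix with "netor", so all 5 of its nodes go.
Nodes removed: 5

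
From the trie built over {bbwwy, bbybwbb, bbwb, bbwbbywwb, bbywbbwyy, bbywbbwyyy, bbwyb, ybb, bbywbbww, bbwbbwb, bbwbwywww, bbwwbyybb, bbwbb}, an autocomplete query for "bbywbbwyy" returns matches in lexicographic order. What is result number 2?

bbywbbwyyy

Filter for "bbywbbwyy…" and sort: "bbywbbwyy", "bbywbbwyyy"
Position 2: bbywbbwyyy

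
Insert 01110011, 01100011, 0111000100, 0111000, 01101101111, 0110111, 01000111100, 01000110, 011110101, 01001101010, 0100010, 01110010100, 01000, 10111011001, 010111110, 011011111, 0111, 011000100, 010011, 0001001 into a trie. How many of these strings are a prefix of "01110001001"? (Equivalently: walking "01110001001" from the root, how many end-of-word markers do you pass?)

Walk "01110001001" from the root; an end-of-word marker is hit whenever a stored word is a prefix of "01110001001".
Prefixes of the query that are stored words: "0111", "0111000", "0111000100"
Count: 3

3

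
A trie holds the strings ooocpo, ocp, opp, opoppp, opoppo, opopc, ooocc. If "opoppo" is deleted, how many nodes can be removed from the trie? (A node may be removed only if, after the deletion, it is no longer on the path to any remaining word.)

After clearing the end-marker at "opoppo", prune upward until reaching a node still needed by another word.
The suffix "o" (1 node) is used only by "opoppo"; the node for "opopp" still has the child "p", so pruning stops there.
Nodes removed: 1

1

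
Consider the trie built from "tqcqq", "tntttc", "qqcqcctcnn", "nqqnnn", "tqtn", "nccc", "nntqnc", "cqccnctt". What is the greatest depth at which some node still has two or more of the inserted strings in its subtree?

2

Look for the deepest trie node that still has at least two words in its subtree.
e.g. "tqcqq" and "tqtn" share the prefix "tq" of length 2; no pair shares a longer one.
Longest shared-prefix length: 2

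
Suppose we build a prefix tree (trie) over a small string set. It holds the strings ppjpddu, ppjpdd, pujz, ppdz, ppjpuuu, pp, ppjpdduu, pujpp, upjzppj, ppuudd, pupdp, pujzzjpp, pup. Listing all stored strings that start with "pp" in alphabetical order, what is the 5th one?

Words with prefix "pp", in lexicographic order: "pp", "ppdz", "ppjpdd", "ppjpddu", "ppjpdduu", "ppjpuuu", "ppuudd"
The 5th is ppjpdduu.

ppjpdduu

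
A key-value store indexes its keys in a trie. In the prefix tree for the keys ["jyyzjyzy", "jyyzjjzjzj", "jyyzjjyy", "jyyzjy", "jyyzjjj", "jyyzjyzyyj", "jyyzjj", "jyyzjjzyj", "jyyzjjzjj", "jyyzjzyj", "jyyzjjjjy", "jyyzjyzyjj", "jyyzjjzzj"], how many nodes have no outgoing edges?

9

A leaf is a node with no children — equivalently, the end of a word that is not a proper prefix of any other stored word.
Those words: "jyyzjjjjy", "jyyzjjyy", "jyyzjjzjj", "jyyzjjzjzj", "jyyzjjzyj", "jyyzjjzzj", "jyyzjyzyjj", "jyyzjyzyyj", "jyyzjzyj"
Leaf count: 9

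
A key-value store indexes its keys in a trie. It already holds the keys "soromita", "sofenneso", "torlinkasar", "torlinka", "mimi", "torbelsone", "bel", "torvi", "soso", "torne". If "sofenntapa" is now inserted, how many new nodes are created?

4

Walking "sofenntapa" from the root, the first 6 characters ("sofenn") follow existing edges; "t" is the first miss.
Each of the 4 remaining characters creates one node.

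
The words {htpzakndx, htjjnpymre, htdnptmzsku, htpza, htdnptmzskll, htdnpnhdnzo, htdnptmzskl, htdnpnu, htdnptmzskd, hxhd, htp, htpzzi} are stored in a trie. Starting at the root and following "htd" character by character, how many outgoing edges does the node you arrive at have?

Walk "htd" from the root, arriving at one node.
Distinct next characters after "htd": n.
That node has 1 child edge.

1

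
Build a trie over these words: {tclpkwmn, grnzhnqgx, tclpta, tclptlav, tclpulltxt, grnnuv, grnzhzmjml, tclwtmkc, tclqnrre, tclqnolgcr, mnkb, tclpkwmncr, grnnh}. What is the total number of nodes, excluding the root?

58

Count nodes per top-level branch (shared prefixes stored once):
  'g'-branch (grnnh, grnnuv, grnzhnqgx, grnzhzmjml): 18 nodes
  'm'-branch (mnkb): 4 nodes
  't'-branch (tclpkwmn, tclpkwmncr, tclpta, tclptlav, tclpulltxt, tclqnolgcr, tclqnrre, tclwtmkc): 36 nodes
Sum: 58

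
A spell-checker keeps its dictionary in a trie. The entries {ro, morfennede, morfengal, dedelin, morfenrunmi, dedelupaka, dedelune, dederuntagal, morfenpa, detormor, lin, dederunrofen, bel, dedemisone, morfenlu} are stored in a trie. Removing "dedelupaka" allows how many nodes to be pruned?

4

Walk "dedelupaka" from the leaf back toward the root, removing each node that no remaining word uses.
The suffix "paka" (4 nodes) is used only by "dedelupaka"; the node for "dedelu" still has the child "n", so pruning stops there.
Nodes removed: 4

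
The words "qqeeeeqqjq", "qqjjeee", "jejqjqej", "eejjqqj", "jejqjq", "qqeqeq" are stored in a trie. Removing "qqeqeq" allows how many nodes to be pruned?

3

A node on "qqeqeq"'s path can go only if nothing else ends at it or branches off below it.
The suffix "qeq" (3 nodes) is used only by "qqeqeq"; the node for "qqe" still has the child "e", so pruning stops there.
Nodes removed: 3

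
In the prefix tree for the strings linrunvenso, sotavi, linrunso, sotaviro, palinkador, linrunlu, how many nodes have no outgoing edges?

5

A leaf is a node with no children — equivalently, the end of a word that is not a proper prefix of any other stored word.
Those words: "linrunlu", "linrunso", "linrunvenso", "palinkador", "sotaviro"
Leaf count: 5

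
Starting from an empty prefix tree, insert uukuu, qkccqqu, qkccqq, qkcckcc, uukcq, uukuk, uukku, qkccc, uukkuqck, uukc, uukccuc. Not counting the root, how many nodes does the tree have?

Insert word by word; a character creates a node only if that edge doesn't already exist:
  "uukuu" → 5 new (u, u, k, u, u)
  "qkccqqu" → 7 new (q, k, c, c, q, q, u)
  "qkccqq" → prefix "qkccqq" already present; 0 new (none)
  "qkcckcc" → prefix "qkcc" already present; 3 new (k, c, c)
  "uukcq" → prefix "uuk" already present; 2 new (c, q)
  "uukuk" → prefix "uuku" already present; 1 new (k)
  "uukku" → prefix "uuk" already present; 2 new (k, u)
  "qkccc" → prefix "qkcc" already present; 1 new (c)
  "uukkuqck" → prefix "uukku" already present; 3 new (q, c, k)
  "uukc" → prefix "uukc" already present; 0 new (none)
  "uukccuc" → prefix "uukc" already present; 3 new (c, u, c)
Total nodes = 5 + 7 + 0 + 3 + 2 + 1 + 2 + 1 + 3 + 0 + 3 = 27

27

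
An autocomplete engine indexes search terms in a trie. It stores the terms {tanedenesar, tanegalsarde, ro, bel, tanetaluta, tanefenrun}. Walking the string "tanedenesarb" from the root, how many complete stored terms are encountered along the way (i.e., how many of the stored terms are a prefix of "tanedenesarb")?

Walk "tanedenesarb" from the root; an end-of-word marker is hit whenever a stored word is a prefix of "tanedenesarb".
Prefixes of the query that are stored words: "tanedenesar"
Count: 1

1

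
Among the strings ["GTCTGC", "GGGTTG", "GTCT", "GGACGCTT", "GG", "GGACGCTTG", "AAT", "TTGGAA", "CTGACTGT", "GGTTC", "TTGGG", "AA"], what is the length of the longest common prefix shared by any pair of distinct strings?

The deepest shared node is where two words last agree before diverging.
"GGACGCTT" and "GGACGCTTG" agree on "GGACGCTT" (8 characters) before diverging; nothing deeper is shared.
Longest shared-prefix length: 8

8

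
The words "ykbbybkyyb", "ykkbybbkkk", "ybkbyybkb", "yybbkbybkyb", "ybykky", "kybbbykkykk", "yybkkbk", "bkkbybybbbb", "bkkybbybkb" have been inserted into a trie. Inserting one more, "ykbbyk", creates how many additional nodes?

1

"ykbby" is already a path in the trie; the remaining "k" must be added.
New nodes needed: |"ykbbyk"| − 5 = 6 − 5 = 1.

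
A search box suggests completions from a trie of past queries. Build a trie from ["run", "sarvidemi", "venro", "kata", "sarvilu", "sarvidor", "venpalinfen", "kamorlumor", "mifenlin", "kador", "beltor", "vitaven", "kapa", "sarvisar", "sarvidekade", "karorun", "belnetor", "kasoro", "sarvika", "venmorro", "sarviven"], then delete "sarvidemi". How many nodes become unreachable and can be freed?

2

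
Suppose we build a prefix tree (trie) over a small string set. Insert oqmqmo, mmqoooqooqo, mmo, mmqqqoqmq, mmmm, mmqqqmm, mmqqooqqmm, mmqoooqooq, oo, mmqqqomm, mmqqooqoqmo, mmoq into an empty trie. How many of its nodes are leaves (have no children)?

10

A leaf is a node with no children — equivalently, the end of a word that is not a proper prefix of any other stored word.
Those words: "mmmm", "mmoq", "mmqoooqooqo", "mmqqooqoqmo", "mmqqooqqmm", "mmqqqmm", "mmqqqomm", "mmqqqoqmq", "oo", "oqmqmo"
Leaf count: 10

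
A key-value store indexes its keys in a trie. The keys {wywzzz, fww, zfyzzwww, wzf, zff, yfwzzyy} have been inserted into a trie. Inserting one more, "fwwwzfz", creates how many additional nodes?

4

The longest prefix of "fwwwzfz" already in the trie is "fww" (length 3).
So 7 − 3 = 4 new nodes.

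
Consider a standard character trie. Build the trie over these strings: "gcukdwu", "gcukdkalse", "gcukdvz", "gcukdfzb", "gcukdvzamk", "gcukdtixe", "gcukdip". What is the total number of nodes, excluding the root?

26

For each word, the new-node count is its length minus the longest prefix already in the trie:
  "gcukdwu" → 7 new (g, c, u, k, d, w, u)
  "gcukdkalse" → prefix "gcukd" already present; 5 new (k, a, l, s, e)
  "gcukdvz" → prefix "gcukd" already present; 2 new (v, z)
  "gcukdfzb" → prefix "gcukd" already present; 3 new (f, z, b)
  "gcukdvzamk" → prefix "gcukdvz" already present; 3 new (a, m, k)
  "gcukdtixe" → prefix "gcukd" already present; 4 new (t, i, x, e)
  "gcukdip" → prefix "gcukd" already present; 2 new (i, p)
Total nodes = 7 + 5 + 2 + 3 + 3 + 4 + 2 = 26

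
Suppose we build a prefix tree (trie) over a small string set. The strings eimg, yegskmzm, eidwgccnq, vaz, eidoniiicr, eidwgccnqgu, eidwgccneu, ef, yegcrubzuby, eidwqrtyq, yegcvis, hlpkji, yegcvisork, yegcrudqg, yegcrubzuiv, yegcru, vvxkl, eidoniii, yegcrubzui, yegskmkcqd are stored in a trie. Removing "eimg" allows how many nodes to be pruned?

2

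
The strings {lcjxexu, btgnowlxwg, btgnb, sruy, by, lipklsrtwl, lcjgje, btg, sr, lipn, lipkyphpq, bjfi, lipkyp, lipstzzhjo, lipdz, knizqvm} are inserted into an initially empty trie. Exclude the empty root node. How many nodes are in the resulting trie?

60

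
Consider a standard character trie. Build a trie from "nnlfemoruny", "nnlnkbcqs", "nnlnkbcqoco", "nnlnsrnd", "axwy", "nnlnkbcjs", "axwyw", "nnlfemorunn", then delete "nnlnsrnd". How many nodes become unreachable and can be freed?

4

Walk "nnlnsrnd" from the leaf back toward the root, removing each node that no remaining word uses.
The suffix "srnd" (4 nodes) is used only by "nnlnsrnd"; the node for "nnln" still has the child "k", so pruning stops there.
Nodes removed: 4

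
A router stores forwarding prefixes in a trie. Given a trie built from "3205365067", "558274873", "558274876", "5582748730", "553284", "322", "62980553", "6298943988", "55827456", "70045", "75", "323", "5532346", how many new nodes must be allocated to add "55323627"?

The longest prefix of "55323627" already in the trie is "55323" (length 5).
So 8 − 5 = 3 new nodes.

3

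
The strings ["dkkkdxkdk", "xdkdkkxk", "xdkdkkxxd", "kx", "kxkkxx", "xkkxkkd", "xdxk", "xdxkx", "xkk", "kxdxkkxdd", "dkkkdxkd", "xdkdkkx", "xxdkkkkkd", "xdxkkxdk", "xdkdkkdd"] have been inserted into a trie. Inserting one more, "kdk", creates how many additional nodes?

2

The longest prefix of "kdk" already in the trie is "k" (length 1).
Each of the 2 remaining characters creates one node.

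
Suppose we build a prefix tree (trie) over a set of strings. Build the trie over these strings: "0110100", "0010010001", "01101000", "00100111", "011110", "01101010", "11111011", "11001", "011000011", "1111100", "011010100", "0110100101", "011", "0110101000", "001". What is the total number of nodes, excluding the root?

46

Count nodes per top-level branch (shared prefixes stored once):
  '0'-branch (001, 0010010001, 00100111, 011, 011000011, 0110100, 01101000, 0110100101, 01101010, 011010100, 0110101000, 011110): 34 nodes
  '1'-branch (11001, 1111100, 11111011): 12 nodes
Sum: 46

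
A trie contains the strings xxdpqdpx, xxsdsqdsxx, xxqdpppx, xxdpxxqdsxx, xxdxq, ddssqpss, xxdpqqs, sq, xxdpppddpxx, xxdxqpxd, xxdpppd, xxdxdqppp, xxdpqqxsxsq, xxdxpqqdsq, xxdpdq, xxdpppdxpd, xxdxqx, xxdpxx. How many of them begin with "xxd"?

Walk to "xxd"; the words in its subtree are exactly those with that prefix.
Matches: "xxdpdq", "xxdpppd", "xxdpppddpxx", "xxdpppdxpd", "xxdpqdpx", "xxdpqqs", "xxdpqqxsxsq", "xxdpxx", "xxdpxxqdsxx", "xxdxdqppp", "xxdxpqqdsq", "xxdxq", "xxdxqpxd", "xxdxqx"
Count: 14

14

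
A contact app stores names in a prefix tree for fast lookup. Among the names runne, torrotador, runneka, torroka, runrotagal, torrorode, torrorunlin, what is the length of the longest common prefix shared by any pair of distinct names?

Equivalently: take the maximum, over all pairs, of their longest common prefix length.
e.g. "torrorode" and "torrorunlin" share the prefix "torror" of length 6; no pair shares a longer one.
Longest shared-prefix length: 6

6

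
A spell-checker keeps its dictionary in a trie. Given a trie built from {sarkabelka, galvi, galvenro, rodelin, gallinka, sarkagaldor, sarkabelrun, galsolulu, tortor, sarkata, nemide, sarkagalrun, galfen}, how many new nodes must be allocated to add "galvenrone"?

"galvenro" is already a path in the trie; the remaining "ne" must be added.
Each of the 2 remaining characters creates one node.

2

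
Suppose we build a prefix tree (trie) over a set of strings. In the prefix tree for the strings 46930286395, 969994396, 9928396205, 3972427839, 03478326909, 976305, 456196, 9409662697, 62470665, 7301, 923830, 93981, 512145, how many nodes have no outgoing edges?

Leaves are exactly the stored words that no other stored word extends.
Those words: "03478326909", "3972427839", "456196", "46930286395", "512145", "62470665", "7301", "923830", "93981", "9409662697", "969994396", "976305", "9928396205"
Leaf count: 13

13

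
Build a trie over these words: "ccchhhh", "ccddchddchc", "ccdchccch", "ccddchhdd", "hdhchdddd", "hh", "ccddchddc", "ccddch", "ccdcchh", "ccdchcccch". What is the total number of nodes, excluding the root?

Count nodes per top-level branch (shared prefixes stored once):
  'c'-branch (ccchhhh, ccdcchh, ccdchcccch, ccdchccch, ccddch, ccddchddc, ccddchddchc, ccddchhdd): 30 nodes
  'h'-branch (hdhchdddd, hh): 10 nodes
Sum: 40

40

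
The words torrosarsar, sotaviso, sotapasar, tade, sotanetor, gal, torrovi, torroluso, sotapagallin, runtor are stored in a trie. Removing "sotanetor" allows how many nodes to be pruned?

5

After clearing the end-marker at "sotanetor", prune upward until reaching a node still needed by another word.
The suffix "netor" (5 nodes) is used only by "sotanetor"; the node for "sota" still has the child "v", so pruning stops there.
Nodes removed: 5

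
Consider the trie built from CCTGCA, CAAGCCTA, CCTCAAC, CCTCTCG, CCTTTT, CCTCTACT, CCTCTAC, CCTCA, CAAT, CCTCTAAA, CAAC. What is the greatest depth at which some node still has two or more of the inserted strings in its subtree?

7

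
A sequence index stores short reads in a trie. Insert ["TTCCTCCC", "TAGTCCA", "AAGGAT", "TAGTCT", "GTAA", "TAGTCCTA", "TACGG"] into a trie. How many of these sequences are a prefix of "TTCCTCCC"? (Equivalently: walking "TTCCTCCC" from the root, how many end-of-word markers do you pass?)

Check each prefix of "TTCCTCCC" against the stored set — each match is an end-marker on the path.
Prefixes of the query that are stored words: "TTCCTCCC"
Count: 1

1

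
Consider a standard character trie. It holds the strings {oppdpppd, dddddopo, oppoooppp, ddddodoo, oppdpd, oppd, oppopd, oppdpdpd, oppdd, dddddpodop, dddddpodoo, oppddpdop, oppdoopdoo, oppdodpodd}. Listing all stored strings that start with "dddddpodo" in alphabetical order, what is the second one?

DFS of the "dddddpodo" subtree visits, in order: "dddddpodoo", "dddddpodop"
Position 2: dddddpodop

dddddpodop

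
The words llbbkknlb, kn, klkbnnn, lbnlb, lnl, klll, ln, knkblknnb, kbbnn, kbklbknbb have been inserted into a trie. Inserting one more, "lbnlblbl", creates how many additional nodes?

"lbnlb" is already a path in the trie; the remaining "lbl" must be added.
Each of the 3 remaining characters creates one node.

3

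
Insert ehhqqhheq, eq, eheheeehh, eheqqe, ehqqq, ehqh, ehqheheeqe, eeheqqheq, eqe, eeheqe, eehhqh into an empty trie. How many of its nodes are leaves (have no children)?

9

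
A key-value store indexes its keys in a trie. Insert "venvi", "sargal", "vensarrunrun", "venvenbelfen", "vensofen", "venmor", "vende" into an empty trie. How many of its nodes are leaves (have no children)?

7

A leaf is a node with no children — equivalently, the end of a word that is not a proper prefix of any other stored word.
Those words: "sargal", "vende", "venmor", "vensarrunrun", "vensofen", "venvenbelfen", "venvi"
Leaf count: 7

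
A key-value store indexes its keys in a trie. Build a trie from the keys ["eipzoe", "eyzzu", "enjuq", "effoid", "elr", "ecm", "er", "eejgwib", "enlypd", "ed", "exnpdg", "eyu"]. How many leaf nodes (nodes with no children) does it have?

Leaves are exactly the stored words that no other stored word extends.
Those words: "ecm", "ed", "eejgwib", "effoid", "eipzoe", "elr", "enjuq", "enlypd", "er", "exnpdg", "eyu", "eyzzu"
Leaf count: 12

12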